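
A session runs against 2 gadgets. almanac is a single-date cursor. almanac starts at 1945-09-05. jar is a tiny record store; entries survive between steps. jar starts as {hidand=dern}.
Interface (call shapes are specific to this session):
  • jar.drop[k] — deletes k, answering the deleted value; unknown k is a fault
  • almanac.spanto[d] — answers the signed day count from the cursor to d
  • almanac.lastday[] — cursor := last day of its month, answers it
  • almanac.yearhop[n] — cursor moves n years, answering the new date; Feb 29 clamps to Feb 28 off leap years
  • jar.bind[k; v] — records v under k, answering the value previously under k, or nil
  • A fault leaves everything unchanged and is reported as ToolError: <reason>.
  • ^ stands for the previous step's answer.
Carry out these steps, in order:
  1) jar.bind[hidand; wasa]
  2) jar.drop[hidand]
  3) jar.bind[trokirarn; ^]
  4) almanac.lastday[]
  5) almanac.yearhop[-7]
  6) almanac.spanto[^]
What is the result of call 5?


-- 1. bind(k=hidand, v=wasa) => dern
-- 2. drop(k=hidand) => wasa
-- 3. bind(k=trokirarn, v=^) => nil
-- 4. lastday() => 1945-09-30
-- 5. yearhop(n=-7) => 1938-09-30
-- 6. spanto(d=^) => 0

Answer: 1938-09-30


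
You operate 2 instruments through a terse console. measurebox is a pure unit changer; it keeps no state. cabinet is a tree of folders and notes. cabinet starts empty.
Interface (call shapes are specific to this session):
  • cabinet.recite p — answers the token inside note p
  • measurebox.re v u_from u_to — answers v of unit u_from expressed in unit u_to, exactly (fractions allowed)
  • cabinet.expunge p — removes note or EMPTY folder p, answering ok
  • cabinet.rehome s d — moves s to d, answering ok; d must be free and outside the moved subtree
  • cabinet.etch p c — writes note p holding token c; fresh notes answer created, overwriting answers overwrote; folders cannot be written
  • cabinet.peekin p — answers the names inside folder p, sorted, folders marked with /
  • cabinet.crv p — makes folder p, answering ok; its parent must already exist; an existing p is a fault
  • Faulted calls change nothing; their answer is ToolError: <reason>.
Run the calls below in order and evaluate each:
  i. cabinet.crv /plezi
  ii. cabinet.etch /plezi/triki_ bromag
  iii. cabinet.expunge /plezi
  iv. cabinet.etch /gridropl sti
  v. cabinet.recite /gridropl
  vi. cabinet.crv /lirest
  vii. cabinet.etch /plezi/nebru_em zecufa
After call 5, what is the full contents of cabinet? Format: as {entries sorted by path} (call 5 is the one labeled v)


==> cabinet.crv(/plezi)
<== ok
==> cabinet.etch(/plezi/triki_, bromag)
<== created
==> cabinet.expunge(/plezi)
<== ToolError: not empty
==> cabinet.etch(/gridropl, sti)
<== created
==> cabinet.recite(/gridropl)
<== sti
==> cabinet.crv(/lirest)
<== ok
==> cabinet.etch(/plezi/nebru_em, zecufa)
<== created

Answer: {gridropl=sti, plezi/, plezi/triki_=bromag}


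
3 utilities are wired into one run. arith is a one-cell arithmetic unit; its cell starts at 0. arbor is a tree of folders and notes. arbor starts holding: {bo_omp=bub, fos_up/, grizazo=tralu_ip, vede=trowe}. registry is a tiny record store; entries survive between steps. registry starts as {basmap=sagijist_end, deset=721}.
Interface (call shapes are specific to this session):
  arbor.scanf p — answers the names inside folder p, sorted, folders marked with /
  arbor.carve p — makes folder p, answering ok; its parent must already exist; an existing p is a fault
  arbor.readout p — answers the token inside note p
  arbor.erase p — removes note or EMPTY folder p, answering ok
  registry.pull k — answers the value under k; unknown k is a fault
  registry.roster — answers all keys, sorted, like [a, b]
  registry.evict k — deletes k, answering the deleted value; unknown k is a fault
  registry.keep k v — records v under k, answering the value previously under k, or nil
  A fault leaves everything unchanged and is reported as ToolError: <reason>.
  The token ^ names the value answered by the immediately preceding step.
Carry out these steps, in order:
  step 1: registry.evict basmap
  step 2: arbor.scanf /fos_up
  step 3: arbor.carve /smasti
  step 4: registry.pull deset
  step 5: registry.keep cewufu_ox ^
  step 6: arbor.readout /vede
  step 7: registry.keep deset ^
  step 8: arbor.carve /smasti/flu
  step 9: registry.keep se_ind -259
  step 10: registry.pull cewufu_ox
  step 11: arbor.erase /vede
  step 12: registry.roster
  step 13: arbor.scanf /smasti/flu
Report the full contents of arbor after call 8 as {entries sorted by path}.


Answer: {bo_omp=bub, fos_up/, grizazo=tralu_ip, smasti/, smasti/flu/, vede=trowe}

Derivation:
~$ registry.evict k: basmap
:: sagijist_end
~$ arbor.scanf p: /fos_up
:: []
~$ arbor.carve p: /smasti
:: ok
~$ registry.pull k: deset
:: 721
~$ registry.keep k: cewufu_ox v: ^
:: nil
~$ arbor.readout p: /vede
:: trowe
~$ registry.keep k: deset v: ^
:: 721
~$ arbor.carve p: /smasti/flu
:: ok
~$ registry.keep k: se_ind v: -259
:: nil
~$ registry.pull k: cewufu_ox
:: 721
~$ arbor.erase p: /vede
:: ok
~$ registry.roster
:: [cewufu_ox, deset, se_ind]
~$ arbor.scanf p: /smasti/flu
:: []


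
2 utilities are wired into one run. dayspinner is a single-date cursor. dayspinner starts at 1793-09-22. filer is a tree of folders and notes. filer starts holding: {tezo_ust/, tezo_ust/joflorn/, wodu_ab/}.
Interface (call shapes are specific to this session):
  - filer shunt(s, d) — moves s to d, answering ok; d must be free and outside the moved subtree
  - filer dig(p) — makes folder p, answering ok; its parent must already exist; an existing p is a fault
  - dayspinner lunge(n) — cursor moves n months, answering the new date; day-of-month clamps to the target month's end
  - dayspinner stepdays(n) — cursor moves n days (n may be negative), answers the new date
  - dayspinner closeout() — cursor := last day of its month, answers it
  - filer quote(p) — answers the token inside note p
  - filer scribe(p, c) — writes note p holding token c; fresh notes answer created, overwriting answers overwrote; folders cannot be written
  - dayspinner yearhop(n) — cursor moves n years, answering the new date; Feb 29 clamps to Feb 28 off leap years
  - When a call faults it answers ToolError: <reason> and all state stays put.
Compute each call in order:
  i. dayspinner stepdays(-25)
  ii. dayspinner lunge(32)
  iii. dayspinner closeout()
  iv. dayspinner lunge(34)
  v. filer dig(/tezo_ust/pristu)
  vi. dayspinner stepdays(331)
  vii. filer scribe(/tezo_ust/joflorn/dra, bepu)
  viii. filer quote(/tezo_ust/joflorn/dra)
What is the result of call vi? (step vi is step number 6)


==> dayspinner stepdays(n→-25)
<== 1793-08-28
==> dayspinner lunge(n→32)
<== 1796-04-28
==> dayspinner closeout()
<== 1796-04-30
==> dayspinner lunge(n→34)
<== 1799-02-28
==> filer dig(p→/tezo_ust/pristu)
<== ok
==> dayspinner stepdays(n→331)
<== 1800-01-25
==> filer scribe(p→/tezo_ust/joflorn/dra, c→bepu)
<== created
==> filer quote(p→/tezo_ust/joflorn/dra)
<== bepu

Answer: 1800-01-25


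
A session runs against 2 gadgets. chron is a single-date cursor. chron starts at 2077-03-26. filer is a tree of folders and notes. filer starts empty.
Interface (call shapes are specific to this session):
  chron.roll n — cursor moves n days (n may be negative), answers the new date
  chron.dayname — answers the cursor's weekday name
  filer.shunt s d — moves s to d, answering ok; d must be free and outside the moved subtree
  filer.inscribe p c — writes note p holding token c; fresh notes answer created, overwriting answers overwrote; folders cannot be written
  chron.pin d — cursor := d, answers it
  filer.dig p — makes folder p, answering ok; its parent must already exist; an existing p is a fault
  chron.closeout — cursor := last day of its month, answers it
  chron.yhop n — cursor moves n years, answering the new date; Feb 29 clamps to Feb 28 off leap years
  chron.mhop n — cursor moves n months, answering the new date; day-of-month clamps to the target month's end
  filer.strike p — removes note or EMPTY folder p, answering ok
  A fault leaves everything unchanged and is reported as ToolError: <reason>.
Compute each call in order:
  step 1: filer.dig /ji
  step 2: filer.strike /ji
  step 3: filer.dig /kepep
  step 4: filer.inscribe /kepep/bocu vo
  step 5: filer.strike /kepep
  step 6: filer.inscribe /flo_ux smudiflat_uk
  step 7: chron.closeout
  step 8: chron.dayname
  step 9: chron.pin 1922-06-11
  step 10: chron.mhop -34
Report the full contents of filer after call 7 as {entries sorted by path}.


Do: filer.dig[/ji]
See: ok
Do: filer.strike[/ji]
See: ok
Do: filer.dig[/kepep]
See: ok
Do: filer.inscribe[/kepep/bocu; vo]
See: created
Do: filer.strike[/kepep]
See: ToolError: not empty
Do: filer.inscribe[/flo_ux; smudiflat_uk]
See: created
Do: chron.closeout[]
See: 2077-03-31
Do: chron.dayname[]
See: Wednesday
Do: chron.pin[1922-06-11]
See: 1922-06-11
Do: chron.mhop[-34]
See: 1919-08-11

Answer: {flo_ux=smudiflat_uk, kepep/, kepep/bocu=vo}


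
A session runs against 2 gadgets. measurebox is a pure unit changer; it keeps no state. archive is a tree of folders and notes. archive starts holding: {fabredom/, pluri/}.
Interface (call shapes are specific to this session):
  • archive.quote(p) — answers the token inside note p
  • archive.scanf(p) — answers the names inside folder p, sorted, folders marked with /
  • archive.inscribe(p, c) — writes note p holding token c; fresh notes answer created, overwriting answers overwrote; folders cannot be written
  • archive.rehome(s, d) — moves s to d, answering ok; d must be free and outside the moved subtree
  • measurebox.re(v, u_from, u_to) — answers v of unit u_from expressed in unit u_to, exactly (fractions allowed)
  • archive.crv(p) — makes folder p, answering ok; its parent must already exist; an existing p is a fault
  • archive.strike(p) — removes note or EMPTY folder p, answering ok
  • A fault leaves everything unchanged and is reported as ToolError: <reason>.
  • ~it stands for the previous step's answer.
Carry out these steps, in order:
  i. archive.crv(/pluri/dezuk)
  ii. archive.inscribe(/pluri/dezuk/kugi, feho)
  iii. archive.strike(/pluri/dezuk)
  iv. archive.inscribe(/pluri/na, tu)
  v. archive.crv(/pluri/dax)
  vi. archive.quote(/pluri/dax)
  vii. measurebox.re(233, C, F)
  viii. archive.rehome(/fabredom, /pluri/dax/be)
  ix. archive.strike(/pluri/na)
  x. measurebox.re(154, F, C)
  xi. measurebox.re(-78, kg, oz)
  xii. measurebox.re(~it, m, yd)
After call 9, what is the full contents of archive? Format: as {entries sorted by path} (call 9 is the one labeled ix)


Step: archive.crv[p='/pluri/dezuk']
Result: ok
Step: archive.inscribe[p='/pluri/dezuk/kugi'; c='feho']
Result: created
Step: archive.strike[p='/pluri/dezuk']
Result: ToolError: not empty
Step: archive.inscribe[p='/pluri/na'; c='tu']
Result: created
Step: archive.crv[p='/pluri/dax']
Result: ok
Step: archive.quote[p='/pluri/dax']
Result: ToolError: is a directory
Step: measurebox.re[v='233'; u_from='C'; u_to='F']
Result: 2257/5
Step: archive.rehome[s='/fabredom'; d='/pluri/dax/be']
Result: ok
Step: archive.strike[p='/pluri/na']
Result: ok
Step: measurebox.re[v='154'; u_from='F'; u_to='C']
Result: 610/9
Step: measurebox.re[v='-78'; u_from='kg'; u_to='oz']
Result: -124800000000/45359237
Step: measurebox.re[v='~it'; u_from='m'; u_to='yd']
Result: -52000000000000/17281869297

Answer: {pluri/, pluri/dax/, pluri/dax/be/, pluri/dezuk/, pluri/dezuk/kugi=feho}


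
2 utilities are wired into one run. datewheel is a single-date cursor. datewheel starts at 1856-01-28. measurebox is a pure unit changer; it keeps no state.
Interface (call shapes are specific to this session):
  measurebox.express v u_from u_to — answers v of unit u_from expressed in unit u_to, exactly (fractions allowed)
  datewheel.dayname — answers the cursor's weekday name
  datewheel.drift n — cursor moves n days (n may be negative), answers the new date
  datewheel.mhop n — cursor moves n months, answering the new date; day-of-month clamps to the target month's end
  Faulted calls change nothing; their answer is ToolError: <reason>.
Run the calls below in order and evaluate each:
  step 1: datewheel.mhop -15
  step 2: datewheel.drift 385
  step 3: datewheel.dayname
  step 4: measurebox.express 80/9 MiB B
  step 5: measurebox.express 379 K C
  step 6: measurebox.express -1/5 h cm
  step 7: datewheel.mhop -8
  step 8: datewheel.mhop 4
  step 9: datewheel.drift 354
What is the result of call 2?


Now I run datewheel.mhop(n='-15'), and observe 1854-10-28.
Calling datewheel.drift(n='385'): 1855-11-17.
Using datewheel.dayname(), which returns Saturday.
Next I call measurebox.express(v='80/9', u_from='MiB', u_to='B'), and observe 83886080/9.
Then measurebox.express(v='379', u_from='K', u_to='C'), yielding 2117/20.
I try measurebox.express(v='-1/5', u_from='h', u_to='cm'), and observe ToolError: incompatible units.
Now I run datewheel.mhop(n='-8'), and observe 1855-03-17.
Then datewheel.mhop(n='4'), which returns 1855-07-17.
I try datewheel.drift(n='354'), which returns 1856-07-05.

Answer: 1855-11-17


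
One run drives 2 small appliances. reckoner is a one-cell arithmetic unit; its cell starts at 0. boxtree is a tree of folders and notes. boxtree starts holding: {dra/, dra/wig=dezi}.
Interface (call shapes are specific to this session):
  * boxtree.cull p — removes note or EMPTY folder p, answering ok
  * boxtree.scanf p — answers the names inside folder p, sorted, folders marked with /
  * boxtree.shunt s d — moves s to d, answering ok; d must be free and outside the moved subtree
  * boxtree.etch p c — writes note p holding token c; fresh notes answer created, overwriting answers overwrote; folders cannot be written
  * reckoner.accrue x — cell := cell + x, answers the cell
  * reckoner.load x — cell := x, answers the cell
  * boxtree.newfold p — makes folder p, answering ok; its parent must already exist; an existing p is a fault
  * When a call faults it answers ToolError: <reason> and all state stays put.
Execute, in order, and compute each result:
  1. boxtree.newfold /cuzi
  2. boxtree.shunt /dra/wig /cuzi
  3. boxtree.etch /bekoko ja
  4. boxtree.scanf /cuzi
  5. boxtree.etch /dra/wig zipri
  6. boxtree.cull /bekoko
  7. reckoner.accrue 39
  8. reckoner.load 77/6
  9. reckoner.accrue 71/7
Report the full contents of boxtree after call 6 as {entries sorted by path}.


>>> newfold p=/cuzi
= ok
>>> shunt s=/dra/wig d=/cuzi
= ToolError: exists
>>> etch p=/bekoko c=ja
= created
>>> scanf p=/cuzi
= []
>>> etch p=/dra/wig c=zipri
= overwrote
>>> cull p=/bekoko
= ok
>>> accrue x=39
= 39
>>> load x=77/6
= 77/6
>>> accrue x=71/7
= 965/42

Answer: {cuzi/, dra/, dra/wig=zipri}


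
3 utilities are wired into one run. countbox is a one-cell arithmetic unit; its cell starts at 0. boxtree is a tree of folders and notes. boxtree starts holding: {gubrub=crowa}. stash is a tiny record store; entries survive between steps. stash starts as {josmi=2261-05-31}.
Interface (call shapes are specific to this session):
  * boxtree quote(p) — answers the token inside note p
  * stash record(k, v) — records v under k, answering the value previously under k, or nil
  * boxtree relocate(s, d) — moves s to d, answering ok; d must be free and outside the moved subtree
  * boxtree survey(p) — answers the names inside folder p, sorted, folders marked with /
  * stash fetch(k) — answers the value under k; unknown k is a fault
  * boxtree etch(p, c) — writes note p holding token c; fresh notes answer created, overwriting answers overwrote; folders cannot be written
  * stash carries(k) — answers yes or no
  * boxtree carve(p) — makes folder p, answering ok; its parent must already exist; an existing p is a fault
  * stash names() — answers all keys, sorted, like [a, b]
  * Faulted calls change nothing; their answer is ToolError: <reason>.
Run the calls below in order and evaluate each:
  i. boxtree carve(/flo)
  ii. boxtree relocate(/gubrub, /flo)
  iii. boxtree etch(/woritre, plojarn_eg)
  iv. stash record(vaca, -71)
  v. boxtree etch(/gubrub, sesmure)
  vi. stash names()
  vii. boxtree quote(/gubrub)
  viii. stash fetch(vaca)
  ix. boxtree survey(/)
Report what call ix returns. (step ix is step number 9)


Answer: [flo/, gubrub, woritre]

Derivation:
> boxtree carve p: /flo
= ok
> boxtree relocate s: /gubrub d: /flo
= ToolError: exists
> boxtree etch p: /woritre c: plojarn_eg
= created
> stash record k: vaca v: -71
= nil
> boxtree etch p: /gubrub c: sesmure
= overwrote
> stash names
= [josmi, vaca]
> boxtree quote p: /gubrub
= sesmure
> stash fetch k: vaca
= -71
> boxtree survey p: /
= [flo/, gubrub, woritre]


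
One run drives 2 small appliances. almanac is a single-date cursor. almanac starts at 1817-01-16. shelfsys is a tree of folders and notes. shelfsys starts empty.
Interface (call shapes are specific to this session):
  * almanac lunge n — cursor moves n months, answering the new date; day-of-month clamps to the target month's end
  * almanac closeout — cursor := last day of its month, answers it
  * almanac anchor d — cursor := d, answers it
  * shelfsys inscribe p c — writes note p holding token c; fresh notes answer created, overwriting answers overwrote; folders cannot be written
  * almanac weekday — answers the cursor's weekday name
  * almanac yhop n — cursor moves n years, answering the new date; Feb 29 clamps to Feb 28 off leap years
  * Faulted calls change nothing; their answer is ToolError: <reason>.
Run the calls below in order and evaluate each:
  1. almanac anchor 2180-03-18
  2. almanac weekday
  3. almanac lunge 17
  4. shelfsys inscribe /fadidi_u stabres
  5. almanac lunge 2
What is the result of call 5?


Step: almanac anchor[d→2180-03-18]
Result: 2180-03-18
Step: almanac weekday[]
Result: Saturday
Step: almanac lunge[n→17]
Result: 2181-08-18
Step: shelfsys inscribe[p→/fadidi_u; c→stabres]
Result: created
Step: almanac lunge[n→2]
Result: 2181-10-18

Answer: 2181-10-18


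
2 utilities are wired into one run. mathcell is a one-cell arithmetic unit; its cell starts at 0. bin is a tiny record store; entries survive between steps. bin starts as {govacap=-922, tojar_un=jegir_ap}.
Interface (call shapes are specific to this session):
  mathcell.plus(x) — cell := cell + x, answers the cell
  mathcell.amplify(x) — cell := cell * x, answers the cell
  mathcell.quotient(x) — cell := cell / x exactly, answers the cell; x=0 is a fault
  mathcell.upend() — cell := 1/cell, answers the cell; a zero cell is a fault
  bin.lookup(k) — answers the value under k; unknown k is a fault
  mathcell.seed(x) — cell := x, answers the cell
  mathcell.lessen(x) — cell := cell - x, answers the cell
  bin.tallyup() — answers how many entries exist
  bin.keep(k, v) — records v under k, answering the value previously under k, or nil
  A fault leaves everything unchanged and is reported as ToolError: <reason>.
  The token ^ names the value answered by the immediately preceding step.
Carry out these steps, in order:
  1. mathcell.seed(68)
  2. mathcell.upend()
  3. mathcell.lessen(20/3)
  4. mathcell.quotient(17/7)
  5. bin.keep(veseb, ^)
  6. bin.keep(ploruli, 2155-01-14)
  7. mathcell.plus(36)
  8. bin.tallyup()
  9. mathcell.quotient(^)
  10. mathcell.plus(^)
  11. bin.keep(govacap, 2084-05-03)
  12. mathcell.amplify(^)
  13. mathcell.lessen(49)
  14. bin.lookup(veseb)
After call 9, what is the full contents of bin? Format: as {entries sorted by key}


Now I run seed(x=68), → 68.
I run upend: 1/68.
I try lessen(x=20/3), and observe -1357/204.
I call quotient(x=17/7), which returns -9499/3468.
Calling keep(k=veseb, v=^), which returns nil.
Using keep(k=ploruli, v=2155-01-14), and see nil.
I run plus(x=36), and get 115349/3468.
I run tallyup, — result: 4.
I call quotient(x=^), yielding 115349/13872.
I try plus(x=^), — result: 115349/6936.
Using keep(k=govacap, v=2084-05-03), giving -922.
Invoking amplify(x=^), yielding -53175889/3468.
I use lessen(x=49), which returns -53345821/3468.
I call lookup(k=veseb), — result: -9499/3468.

Answer: {govacap=-922, ploruli=2155-01-14, tojar_un=jegir_ap, veseb=-9499/3468}


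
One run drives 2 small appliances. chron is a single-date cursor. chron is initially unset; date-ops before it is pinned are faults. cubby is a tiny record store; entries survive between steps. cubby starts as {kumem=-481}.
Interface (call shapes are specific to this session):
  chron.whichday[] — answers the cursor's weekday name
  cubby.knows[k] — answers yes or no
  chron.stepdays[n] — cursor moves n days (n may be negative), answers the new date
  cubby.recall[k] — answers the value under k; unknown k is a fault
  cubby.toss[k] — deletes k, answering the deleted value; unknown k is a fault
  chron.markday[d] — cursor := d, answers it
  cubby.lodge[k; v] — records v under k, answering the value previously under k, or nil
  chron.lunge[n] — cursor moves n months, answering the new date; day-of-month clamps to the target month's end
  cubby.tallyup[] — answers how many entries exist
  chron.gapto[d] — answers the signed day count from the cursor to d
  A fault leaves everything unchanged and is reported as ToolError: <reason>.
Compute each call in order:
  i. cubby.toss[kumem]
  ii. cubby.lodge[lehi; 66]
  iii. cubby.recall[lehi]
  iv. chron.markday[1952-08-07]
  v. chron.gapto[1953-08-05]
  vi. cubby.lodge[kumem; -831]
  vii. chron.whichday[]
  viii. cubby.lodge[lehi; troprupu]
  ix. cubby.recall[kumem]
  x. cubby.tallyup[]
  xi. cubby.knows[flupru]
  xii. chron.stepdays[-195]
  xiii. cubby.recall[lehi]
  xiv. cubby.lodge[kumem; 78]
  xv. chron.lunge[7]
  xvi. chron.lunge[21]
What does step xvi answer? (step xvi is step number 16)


-- 1. cubby.toss(k=kumem) ~> -481
-- 2. cubby.lodge(k=lehi, v=66) ~> nil
-- 3. cubby.recall(k=lehi) ~> 66
-- 4. chron.markday(d=1952-08-07) ~> 1952-08-07
-- 5. chron.gapto(d=1953-08-05) ~> 363
-- 6. cubby.lodge(k=kumem, v=-831) ~> nil
-- 7. chron.whichday() ~> Thursday
-- 8. cubby.lodge(k=lehi, v=troprupu) ~> 66
-- 9. cubby.recall(k=kumem) ~> -831
-- 10. cubby.tallyup() ~> 2
-- 11. cubby.knows(k=flupru) ~> no
-- 12. chron.stepdays(n=-195) ~> 1952-01-25
-- 13. cubby.recall(k=lehi) ~> troprupu
-- 14. cubby.lodge(k=kumem, v=78) ~> -831
-- 15. chron.lunge(n=7) ~> 1952-08-25
-- 16. chron.lunge(n=21) ~> 1954-05-25

Answer: 1954-05-25


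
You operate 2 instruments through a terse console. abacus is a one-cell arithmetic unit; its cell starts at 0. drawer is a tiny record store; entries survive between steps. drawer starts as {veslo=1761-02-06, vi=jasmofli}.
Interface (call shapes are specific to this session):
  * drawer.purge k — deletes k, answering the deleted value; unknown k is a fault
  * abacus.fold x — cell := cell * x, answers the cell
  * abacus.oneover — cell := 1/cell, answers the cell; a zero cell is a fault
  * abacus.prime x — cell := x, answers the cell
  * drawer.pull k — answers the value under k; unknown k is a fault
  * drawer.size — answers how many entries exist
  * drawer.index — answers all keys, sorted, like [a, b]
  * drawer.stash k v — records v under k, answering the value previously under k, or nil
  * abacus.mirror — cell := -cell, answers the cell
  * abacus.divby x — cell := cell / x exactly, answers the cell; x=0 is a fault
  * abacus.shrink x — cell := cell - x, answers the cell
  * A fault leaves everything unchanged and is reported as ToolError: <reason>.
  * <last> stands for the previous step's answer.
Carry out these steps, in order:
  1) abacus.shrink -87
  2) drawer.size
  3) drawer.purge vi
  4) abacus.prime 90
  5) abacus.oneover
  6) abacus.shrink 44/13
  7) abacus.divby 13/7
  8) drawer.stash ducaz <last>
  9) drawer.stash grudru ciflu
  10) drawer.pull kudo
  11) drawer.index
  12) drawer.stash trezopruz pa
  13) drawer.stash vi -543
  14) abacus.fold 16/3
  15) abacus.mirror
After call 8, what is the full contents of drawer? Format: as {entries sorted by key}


// abacus.shrink(x=-87) == 87
// drawer.size() == 2
// drawer.purge(k=vi) == jasmofli
// abacus.prime(x=90) == 90
// abacus.oneover() == 1/90
// abacus.shrink(x=44/13) == -3947/1170
// abacus.divby(x=13/7) == -27629/15210
// drawer.stash(k=ducaz, v=<last>) == nil
// drawer.stash(k=grudru, v=ciflu) == nil
// drawer.pull(k=kudo) == ToolError: no such key kudo
// drawer.index() == [ducaz, grudru, veslo]
// drawer.stash(k=trezopruz, v=pa) == nil
// drawer.stash(k=vi, v=-543) == nil
// abacus.fold(x=16/3) == -221032/22815
// abacus.mirror() == 221032/22815

Answer: {ducaz=-27629/15210, veslo=1761-02-06}


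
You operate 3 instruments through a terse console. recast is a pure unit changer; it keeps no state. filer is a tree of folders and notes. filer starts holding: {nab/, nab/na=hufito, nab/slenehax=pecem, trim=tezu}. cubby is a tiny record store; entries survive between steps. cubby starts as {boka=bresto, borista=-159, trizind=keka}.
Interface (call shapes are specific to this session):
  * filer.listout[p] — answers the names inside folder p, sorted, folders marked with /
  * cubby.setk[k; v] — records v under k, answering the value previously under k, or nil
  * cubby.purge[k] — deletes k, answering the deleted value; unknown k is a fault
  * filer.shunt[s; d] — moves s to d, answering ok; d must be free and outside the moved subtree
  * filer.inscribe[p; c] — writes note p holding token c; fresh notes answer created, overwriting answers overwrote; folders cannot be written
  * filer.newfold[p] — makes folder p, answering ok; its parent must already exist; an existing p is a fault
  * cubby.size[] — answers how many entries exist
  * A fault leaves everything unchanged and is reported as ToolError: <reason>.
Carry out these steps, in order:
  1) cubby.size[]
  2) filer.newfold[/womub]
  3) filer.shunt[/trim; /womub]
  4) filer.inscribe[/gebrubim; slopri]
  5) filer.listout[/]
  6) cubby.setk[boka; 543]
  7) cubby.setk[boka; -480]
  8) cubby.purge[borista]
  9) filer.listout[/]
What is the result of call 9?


Answer: [gebrubim, nab/, trim, womub/]

Derivation:
→ cubby.size()
← 3
→ filer.newfold(/womub)
← ok
→ filer.shunt(/trim, /womub)
← ToolError: exists
→ filer.inscribe(/gebrubim, slopri)
← created
→ filer.listout(/)
← [gebrubim, nab/, trim, womub/]
→ cubby.setk(boka, 543)
← bresto
→ cubby.setk(boka, -480)
← 543
→ cubby.purge(borista)
← -159
→ filer.listout(/)
← [gebrubim, nab/, trim, womub/]


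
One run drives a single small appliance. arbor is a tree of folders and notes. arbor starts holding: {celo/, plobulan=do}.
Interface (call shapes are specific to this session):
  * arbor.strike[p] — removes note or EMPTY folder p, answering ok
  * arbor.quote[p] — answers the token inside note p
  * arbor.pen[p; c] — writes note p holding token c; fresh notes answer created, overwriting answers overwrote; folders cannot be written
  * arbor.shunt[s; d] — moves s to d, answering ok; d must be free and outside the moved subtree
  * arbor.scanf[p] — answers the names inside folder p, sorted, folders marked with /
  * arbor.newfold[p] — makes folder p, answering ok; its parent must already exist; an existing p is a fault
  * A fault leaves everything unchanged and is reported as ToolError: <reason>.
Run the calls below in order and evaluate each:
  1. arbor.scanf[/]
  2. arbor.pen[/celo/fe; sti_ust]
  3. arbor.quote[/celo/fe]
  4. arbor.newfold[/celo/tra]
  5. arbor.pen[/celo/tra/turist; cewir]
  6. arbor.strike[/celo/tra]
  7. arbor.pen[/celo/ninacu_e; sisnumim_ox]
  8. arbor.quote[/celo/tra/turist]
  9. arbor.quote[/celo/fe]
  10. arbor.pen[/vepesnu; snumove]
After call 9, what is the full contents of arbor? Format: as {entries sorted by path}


Answer: {celo/, celo/fe=sti_ust, celo/ninacu_e=sisnumim_ox, celo/tra/, celo/tra/turist=cewir, plobulan=do}

Derivation:
-> arbor.scanf(p='/')
<- [celo/, plobulan]
-> arbor.pen(p='/celo/fe', c='sti_ust')
<- created
-> arbor.quote(p='/celo/fe')
<- sti_ust
-> arbor.newfold(p='/celo/tra')
<- ok
-> arbor.pen(p='/celo/tra/turist', c='cewir')
<- created
-> arbor.strike(p='/celo/tra')
<- ToolError: not empty
-> arbor.pen(p='/celo/ninacu_e', c='sisnumim_ox')
<- created
-> arbor.quote(p='/celo/tra/turist')
<- cewir
-> arbor.quote(p='/celo/fe')
<- sti_ust
-> arbor.pen(p='/vepesnu', c='snumove')
<- created


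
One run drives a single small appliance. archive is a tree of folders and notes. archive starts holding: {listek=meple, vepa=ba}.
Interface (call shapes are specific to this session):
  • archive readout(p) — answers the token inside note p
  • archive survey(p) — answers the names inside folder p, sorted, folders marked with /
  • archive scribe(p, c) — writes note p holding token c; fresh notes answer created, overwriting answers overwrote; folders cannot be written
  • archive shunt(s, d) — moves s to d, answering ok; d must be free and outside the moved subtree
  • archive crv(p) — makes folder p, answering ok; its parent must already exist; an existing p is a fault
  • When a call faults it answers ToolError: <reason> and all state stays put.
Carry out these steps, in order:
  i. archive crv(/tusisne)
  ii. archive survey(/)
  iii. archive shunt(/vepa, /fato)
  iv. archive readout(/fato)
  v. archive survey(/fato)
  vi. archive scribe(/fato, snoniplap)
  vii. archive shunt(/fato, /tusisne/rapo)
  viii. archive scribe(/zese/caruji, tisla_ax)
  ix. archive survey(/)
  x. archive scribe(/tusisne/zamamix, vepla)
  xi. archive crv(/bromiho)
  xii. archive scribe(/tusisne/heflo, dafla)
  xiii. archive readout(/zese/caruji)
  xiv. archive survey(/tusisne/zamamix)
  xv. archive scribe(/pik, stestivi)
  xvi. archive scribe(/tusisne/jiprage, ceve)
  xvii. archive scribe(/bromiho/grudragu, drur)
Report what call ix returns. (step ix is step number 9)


Answer: [listek, tusisne/]

Derivation:
$ archive crv /tusisne
  ok
$ archive survey /
  [listek, tusisne/, vepa]
$ archive shunt /vepa /fato
  ok
$ archive readout /fato
  ba
$ archive survey /fato
  ToolError: not a directory
$ archive scribe /fato snoniplap
  overwrote
$ archive shunt /fato /tusisne/rapo
  ok
$ archive scribe /zese/caruji tisla_ax
  ToolError: no parent
$ archive survey /
  [listek, tusisne/]
$ archive scribe /tusisne/zamamix vepla
  created
$ archive crv /bromiho
  ok
$ archive scribe /tusisne/heflo dafla
  created
$ archive readout /zese/caruji
  ToolError: not found
$ archive survey /tusisne/zamamix
  ToolError: not a directory
$ archive scribe /pik stestivi
  created
$ archive scribe /tusisne/jiprage ceve
  created
$ archive scribe /bromiho/grudragu drur
  created


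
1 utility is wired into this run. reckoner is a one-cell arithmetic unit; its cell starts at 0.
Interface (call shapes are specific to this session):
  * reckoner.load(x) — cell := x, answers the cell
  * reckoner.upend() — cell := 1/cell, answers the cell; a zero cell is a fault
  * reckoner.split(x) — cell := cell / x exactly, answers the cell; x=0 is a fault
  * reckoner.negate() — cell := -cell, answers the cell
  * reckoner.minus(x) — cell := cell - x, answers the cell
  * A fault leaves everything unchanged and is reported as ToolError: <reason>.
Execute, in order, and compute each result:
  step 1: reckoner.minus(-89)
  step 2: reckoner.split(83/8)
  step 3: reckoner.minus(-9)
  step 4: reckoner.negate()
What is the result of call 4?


>>> reckoner.minus -89
  89
>>> reckoner.split 83/8
  712/83
>>> reckoner.minus -9
  1459/83
>>> reckoner.negate
  -1459/83

Answer: -1459/83


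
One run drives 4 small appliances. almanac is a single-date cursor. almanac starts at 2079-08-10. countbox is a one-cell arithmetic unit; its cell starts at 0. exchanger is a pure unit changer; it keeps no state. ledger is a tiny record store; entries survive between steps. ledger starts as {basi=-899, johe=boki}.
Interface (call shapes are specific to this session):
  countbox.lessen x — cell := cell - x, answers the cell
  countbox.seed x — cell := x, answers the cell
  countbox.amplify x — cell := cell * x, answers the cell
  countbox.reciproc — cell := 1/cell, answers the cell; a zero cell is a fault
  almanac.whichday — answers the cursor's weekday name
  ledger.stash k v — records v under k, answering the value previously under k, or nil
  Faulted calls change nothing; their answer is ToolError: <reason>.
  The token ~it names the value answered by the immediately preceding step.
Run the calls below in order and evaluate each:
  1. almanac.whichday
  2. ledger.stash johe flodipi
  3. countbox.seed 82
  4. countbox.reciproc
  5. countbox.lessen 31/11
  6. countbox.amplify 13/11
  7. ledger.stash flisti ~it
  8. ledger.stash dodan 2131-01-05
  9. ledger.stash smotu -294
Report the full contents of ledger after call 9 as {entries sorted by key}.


-- 1. almanac.whichday() : Thursday
-- 2. ledger.stash(k→johe, v→flodipi) : boki
-- 3. countbox.seed(x→82) : 82
-- 4. countbox.reciproc() : 1/82
-- 5. countbox.lessen(x→31/11) : -2531/902
-- 6. countbox.amplify(x→13/11) : -32903/9922
-- 7. ledger.stash(k→flisti, v→~it) : nil
-- 8. ledger.stash(k→dodan, v→2131-01-05) : nil
-- 9. ledger.stash(k→smotu, v→-294) : nil

Answer: {basi=-899, dodan=2131-01-05, flisti=-32903/9922, johe=flodipi, smotu=-294}


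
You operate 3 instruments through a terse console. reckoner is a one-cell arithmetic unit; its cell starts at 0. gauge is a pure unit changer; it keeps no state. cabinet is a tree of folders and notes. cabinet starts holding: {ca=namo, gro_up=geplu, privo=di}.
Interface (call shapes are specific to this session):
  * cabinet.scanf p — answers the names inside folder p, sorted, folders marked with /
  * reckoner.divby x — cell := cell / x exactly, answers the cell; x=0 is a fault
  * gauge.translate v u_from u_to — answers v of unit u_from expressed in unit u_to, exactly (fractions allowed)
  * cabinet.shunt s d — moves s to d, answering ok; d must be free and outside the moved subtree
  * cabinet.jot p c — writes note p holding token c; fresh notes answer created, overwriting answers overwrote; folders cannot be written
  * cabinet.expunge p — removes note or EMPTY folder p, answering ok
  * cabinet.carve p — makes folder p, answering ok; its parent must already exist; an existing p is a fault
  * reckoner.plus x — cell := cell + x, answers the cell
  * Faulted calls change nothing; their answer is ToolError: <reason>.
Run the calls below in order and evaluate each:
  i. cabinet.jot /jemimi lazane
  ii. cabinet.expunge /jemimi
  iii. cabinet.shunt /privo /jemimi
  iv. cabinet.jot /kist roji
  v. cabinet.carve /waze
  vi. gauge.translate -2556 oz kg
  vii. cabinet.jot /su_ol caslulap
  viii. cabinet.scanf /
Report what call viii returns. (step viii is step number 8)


Answer: [ca, gro_up, jemimi, kist, su_ol, waze/]

Derivation:
[in] cabinet.jot p=/jemimi c=lazane
  created
[in] cabinet.expunge p=/jemimi
  ok
[in] cabinet.shunt s=/privo d=/jemimi
  ok
[in] cabinet.jot p=/kist c=roji
  created
[in] cabinet.carve p=/waze
  ok
[in] gauge.translate v=-2556 u_from=oz u_to=kg
  -28984552443/400000000
[in] cabinet.jot p=/su_ol c=caslulap
  created
[in] cabinet.scanf p=/
  [ca, gro_up, jemimi, kist, su_ol, waze/]


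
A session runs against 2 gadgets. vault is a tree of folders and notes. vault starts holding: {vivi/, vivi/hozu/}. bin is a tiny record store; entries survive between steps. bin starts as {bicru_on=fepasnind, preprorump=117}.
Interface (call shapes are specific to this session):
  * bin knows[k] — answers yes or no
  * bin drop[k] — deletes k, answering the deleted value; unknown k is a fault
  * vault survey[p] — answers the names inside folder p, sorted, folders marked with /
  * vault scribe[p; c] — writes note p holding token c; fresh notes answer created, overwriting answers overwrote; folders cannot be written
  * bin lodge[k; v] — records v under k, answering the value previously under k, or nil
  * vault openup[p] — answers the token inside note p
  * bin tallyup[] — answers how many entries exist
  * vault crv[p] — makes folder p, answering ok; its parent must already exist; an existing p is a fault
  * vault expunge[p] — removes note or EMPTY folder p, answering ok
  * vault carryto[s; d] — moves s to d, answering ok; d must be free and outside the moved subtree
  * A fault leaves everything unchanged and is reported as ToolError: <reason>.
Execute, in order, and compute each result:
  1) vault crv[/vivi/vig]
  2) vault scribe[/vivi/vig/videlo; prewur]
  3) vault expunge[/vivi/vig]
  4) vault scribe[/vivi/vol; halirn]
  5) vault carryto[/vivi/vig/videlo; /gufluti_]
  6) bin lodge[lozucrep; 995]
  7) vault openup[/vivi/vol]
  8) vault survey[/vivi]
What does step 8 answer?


Answer: [hozu/, vig/, vol]

Derivation:
Calling vault crv with p→/vivi/vig, and get ok.
I try vault scribe with p→/vivi/vig/videlo, c→prewur, and get created.
I invoke vault expunge with p→/vivi/vig, → ToolError: not empty.
I try vault scribe with p→/vivi/vol, c→halirn: created.
Using vault carryto with s→/vivi/vig/videlo, d→/gufluti_, giving ok.
Calling bin lodge with k→lozucrep, v→995, yielding nil.
Next I call vault openup with p→/vivi/vol, — result: halirn.
Using vault survey with p→/vivi: [hozu/, vig/, vol].


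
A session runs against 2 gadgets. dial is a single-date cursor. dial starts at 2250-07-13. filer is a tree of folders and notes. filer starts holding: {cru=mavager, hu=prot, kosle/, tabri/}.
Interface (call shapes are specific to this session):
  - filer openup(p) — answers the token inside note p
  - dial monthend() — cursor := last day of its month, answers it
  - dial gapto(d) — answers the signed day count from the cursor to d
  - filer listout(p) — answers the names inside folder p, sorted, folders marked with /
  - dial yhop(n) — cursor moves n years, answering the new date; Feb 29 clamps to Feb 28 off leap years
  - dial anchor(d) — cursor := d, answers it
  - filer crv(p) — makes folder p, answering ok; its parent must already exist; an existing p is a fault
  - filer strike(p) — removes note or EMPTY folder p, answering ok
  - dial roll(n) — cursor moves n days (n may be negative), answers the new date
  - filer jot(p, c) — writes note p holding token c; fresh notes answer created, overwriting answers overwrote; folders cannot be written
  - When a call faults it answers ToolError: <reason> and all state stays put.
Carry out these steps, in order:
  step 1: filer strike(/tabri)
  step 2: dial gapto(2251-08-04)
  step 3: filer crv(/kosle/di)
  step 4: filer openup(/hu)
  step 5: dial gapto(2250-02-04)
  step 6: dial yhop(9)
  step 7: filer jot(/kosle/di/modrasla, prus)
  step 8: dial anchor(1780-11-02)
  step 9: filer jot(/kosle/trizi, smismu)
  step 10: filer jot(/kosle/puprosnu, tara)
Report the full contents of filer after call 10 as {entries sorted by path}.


Answer: {cru=mavager, hu=prot, kosle/, kosle/di/, kosle/di/modrasla=prus, kosle/puprosnu=tara, kosle/trizi=smismu}

Derivation:
CALL filer strike[/tabri]
RET  ok
CALL dial gapto[2251-08-04]
RET  387
CALL filer crv[/kosle/di]
RET  ok
CALL filer openup[/hu]
RET  prot
CALL dial gapto[2250-02-04]
RET  -159
CALL dial yhop[9]
RET  2259-07-13
CALL filer jot[/kosle/di/modrasla; prus]
RET  created
CALL dial anchor[1780-11-02]
RET  1780-11-02
CALL filer jot[/kosle/trizi; smismu]
RET  created
CALL filer jot[/kosle/puprosnu; tara]
RET  created


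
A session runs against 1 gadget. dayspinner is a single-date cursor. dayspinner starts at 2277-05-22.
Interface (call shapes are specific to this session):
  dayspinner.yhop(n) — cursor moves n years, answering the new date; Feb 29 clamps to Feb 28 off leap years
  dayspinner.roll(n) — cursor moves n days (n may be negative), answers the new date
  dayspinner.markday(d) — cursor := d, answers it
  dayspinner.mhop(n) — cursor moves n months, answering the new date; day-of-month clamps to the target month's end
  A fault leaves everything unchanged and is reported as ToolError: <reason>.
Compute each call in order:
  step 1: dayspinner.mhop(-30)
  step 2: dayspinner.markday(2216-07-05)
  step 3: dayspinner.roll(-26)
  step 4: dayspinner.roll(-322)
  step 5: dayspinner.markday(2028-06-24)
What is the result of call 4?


I invoke dayspinner.mhop using n: -30, and get 2274-11-22.
I use dayspinner.markday using d: 2216-07-05, — result: 2216-07-05.
Then dayspinner.roll using n: -26, — result: 2216-06-09.
Then dayspinner.roll using n: -322: 2215-07-23.
Using dayspinner.markday using d: 2028-06-24, and observe 2028-06-24.

Answer: 2215-07-23
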